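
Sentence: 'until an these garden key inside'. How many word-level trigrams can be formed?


Word trigrams from [6] words:
  Trigram 1: (until an these)
  Trigram 2: (an these garden)
  Trigram 3: (these garden key)
  Trigram 4: (garden key inside)
Total word trigrams: 6 - 2 = 4

4


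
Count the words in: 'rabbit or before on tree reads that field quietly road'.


Counting words by splitting on spaces:
  Word 1: 'rabbit'
  Word 2: 'or'
  Word 3: 'before'
  Word 4: 'on'
  Word 5: 'tree'
  Word 6: 'reads'
  Word 7: 'that'
  Word 8: 'field'
  Word 9: 'quietly'
  Word 10: 'road'
Total words: 10

10


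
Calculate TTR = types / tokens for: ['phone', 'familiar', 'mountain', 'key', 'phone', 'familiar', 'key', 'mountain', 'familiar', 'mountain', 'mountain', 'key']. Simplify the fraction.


Tokens: 12
Unique types: ('familiar', 'key', 'mountain', 'phone') = 4
TTR = 4/12
Simplify: divide both by 4 -> 1/3
TTR = 1/3

1/3


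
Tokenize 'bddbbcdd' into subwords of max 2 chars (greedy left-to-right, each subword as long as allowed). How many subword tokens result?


'bddbbcdd' has 8 characters.
Chunking with max size 2:
  Chunk 1: 'bd' (positions 0-1)
  Chunk 2: 'db' (positions 2-3)
  Chunk 3: 'bc' (positions 4-5)
  Chunk 4: 'dd' (positions 6-7)
Total chunks: ceil(8 / 2) = 4

4


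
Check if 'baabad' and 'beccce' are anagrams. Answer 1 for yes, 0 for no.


Sort characters of 'baabad': 'aaabbd'
Sort characters of 'beccce': 'bcccee'
Sorted forms differ -> they are NOT anagrams
Result: 0

0


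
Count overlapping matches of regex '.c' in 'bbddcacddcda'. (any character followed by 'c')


Pattern: .c means any character followed by 'c'.
Scanning 'bbddcacddcda' position-by-position:
  Pos 0: window 'bb' -> no
  Pos 1: window 'bd' -> no
  Pos 2: window 'dd' -> no
  Pos 3: window 'dc' -> MATCH
  Pos 4: window 'ca' -> no
  Pos 5: window 'ac' -> MATCH
  Pos 6: window 'cd' -> no
  Pos 7: window 'dd' -> no
  Pos 8: window 'dc' -> MATCH
  Pos 9: window 'cd' -> no
  Pos 10: window 'da' -> no
  Pos 11: window 'a' -> no
Total matches: 3

3


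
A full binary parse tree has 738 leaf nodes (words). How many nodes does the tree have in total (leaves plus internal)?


Leaf nodes (terminals): 738
Internal nodes = n - 1 = 738 - 1 = 737
Total = leaves + internal = 738 + 737 = 1475

1475


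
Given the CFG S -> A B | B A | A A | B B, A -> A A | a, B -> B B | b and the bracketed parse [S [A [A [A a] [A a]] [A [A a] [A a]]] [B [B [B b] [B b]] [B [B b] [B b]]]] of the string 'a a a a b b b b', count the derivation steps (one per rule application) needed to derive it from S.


Every bracketed nonterminal node [X ...] in the tree is produced by exactly one rule application.
Reading the tree off as a leftmost derivation:
  Step 1: S  =>  A B   (applied S -> A B)
  Step 2: A B  =>  A A B   (applied A -> A A)
  Step 3: A A B  =>  A A A B   (applied A -> A A)
  Step 4: A A A B  =>  a A A B   (applied A -> a)
  Step 5: a A A B  =>  a a A B   (applied A -> a)
  Step 6: a a A B  =>  a a A A B   (applied A -> A A)
  Step 7: a a A A B  =>  a a a A B   (applied A -> a)
  Step 8: a a a A B  =>  a a a a B   (applied A -> a)
  Step 9: a a a a B  =>  a a a a B B   (applied B -> B B)
  Step 10: a a a a B B  =>  a a a a B B B   (applied B -> B B)
  Step 11: a a a a B B B  =>  a a a a b B B   (applied B -> b)
  Step 12: a a a a b B B  =>  a a a a b b B   (applied B -> b)
  Step 13: a a a a b b B  =>  a a a a b b B B   (applied B -> B B)
  Step 14: a a a a b b B B  =>  a a a a b b b B   (applied B -> b)
  Step 15: a a a a b b b B  =>  a a a a b b b b   (applied B -> b)
Final yield: a a a a b b b b
Total rewrite steps: 15

15


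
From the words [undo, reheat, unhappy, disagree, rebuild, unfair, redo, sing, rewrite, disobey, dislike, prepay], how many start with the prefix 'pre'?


Checking each word for prefix 'pre':
  'undo' -> no (count: 0)
  'reheat' -> no (count: 0)
  'unhappy' -> no (count: 0)
  'disagree' -> no (count: 0)
  'rebuild' -> no (count: 0)
  'unfair' -> no (count: 0)
  'redo' -> no (count: 0)
  'sing' -> no (count: 0)
  'rewrite' -> no (count: 0)
  'disobey' -> no (count: 0)
  'dislike' -> no (count: 0)
  'prepay' -> YES, starts with 'pre' (count: 1)
Total with prefix 'pre': 1

1


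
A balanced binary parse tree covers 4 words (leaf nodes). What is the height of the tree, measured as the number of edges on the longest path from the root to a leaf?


In a balanced binary tree with n leaves the deepest leaf is ceil(log2(n)) edges below the root.
log2(4) = 2.0000
ceil(2.0000) = 2
height (edges) = 2

2


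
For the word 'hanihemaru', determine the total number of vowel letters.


Scanning each character of 'hanihemaru':
  Position 1: 'h' -> consonant (running count: 0)
  Position 2: 'a' -> vowel (running count: 1)
  Position 3: 'n' -> consonant (running count: 1)
  Position 4: 'i' -> vowel (running count: 2)
  Position 5: 'h' -> consonant (running count: 2)
  Position 6: 'e' -> vowel (running count: 3)
  Position 7: 'm' -> consonant (running count: 3)
  Position 8: 'a' -> vowel (running count: 4)
  Position 9: 'r' -> consonant (running count: 4)
  Position 10: 'u' -> vowel (running count: 5)
Total vowels: 5

5


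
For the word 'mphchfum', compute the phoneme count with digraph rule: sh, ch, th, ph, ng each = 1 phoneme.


Parsing 'mphchfum' greedily, digraphs first:
  'm' -> consonant phoneme (phonemes so far: 1)
  'ph' -> digraph (1 consonant phoneme) (phonemes so far: 2)
  'ch' -> digraph (1 consonant phoneme) (phonemes so far: 3)
  'f' -> consonant phoneme (phonemes so far: 4)
  'u' -> vowel phoneme (phonemes so far: 5)
  'm' -> consonant phoneme (phonemes so far: 6)
Total phonemes: 6

6


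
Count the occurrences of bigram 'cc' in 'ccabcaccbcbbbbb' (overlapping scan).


Scanning 'ccabcaccbcbbbbb' for bigram 'cc':
  Position 0: 'cc' -> MATCH
  Position 1: 'ca' -> no
  Position 2: 'ab' -> no
  Position 3: 'bc' -> no
  Position 4: 'ca' -> no
  Position 5: 'ac' -> no
  Position 6: 'cc' -> MATCH
  Position 7: 'cb' -> no
  Position 8: 'bc' -> no
  Position 9: 'cb' -> no
  Position 10: 'bb' -> no
  Position 11: 'bb' -> no
  Position 12: 'bb' -> no
  Position 13: 'bb' -> no
Total matches: 2

2


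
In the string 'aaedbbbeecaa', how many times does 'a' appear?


Scanning 'aaedbbbeecaa' for 'a':
  Position 0: 'a' -> MATCH (count: 1)
  Position 1: 'a' -> MATCH (count: 2)
  Position 10: 'a' -> MATCH (count: 3)
  Position 11: 'a' -> MATCH (count: 4)
Total occurrences of 'a': 4

4


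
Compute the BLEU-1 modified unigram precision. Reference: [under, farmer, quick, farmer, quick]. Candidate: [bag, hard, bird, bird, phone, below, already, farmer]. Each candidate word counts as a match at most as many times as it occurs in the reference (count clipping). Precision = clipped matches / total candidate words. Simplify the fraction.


Reference word counts: {'farmer': 2, 'quick': 2, 'under': 1}
Checking each candidate word (with clipping):
  'bag' -> not in reference -> no match (matches: 0)
  'hard' -> not in reference -> no match (matches: 0)
  'bird' -> not in reference -> no match (matches: 0)
  'bird' -> not in reference -> no match (matches: 0)
  'phone' -> not in reference -> no match (matches: 0)
  'below' -> not in reference -> no match (matches: 0)
  'already' -> not in reference -> no match (matches: 0)
  'farmer' -> in reference (ref count 2, used 1/2) -> match (matches: 1)
Clipped matches: 1, Candidate length: 8
Precision = 1/8

1/8


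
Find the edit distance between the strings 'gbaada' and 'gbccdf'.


Building DP table for s1='gbaada' (len 6) and s2='gbccdf' (len 6):
       g  b  c  c  d  f
    0  1  2  3  4  5  6
  g 1  0  1  2  3  4  5
  b 2  1  0  1  2  3  4
  a 3  2  1  1  2  3  4
  a 4  3  2  2  2  3  4
  d 5  4  3  3  3  2  3
  a 6  5  4  4  4  3  3
Edit distance = dp[6][6] = 3

3


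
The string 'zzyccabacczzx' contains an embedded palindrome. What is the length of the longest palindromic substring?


Scanning 'zzyccabacczzx' for palindromic substrings.
Substring at positions 3-9: 'ccabacc'.
Check: reverse('ccabacc') = 'ccabacc' -> palindrome confirmed.
Neighbouring characters ('y' / 'z') break symmetry, so it cannot extend further.
No longer palindromic substring exists; longest length = 7

7


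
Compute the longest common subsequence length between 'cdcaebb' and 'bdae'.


DP table for LCS of 'cdcaebb' and 'bdae':
       b  d  a  e
    0  0  0  0  0
  c 0  0  0  0  0
  d 0  0  1  1  1
  c 0  0  1  1  1
  a 0  0  1  2  2
  e 0  0  1  2  3
  b 0  1  1  2  3
  b 0  1  1  2  3
LCS: 'dae'
LCS length = 3

3


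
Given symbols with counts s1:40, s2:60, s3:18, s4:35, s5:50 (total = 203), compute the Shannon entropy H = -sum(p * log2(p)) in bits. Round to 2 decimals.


Computing entropy H = -sum(p_i * log2(p_i)):
  s1: p = 40/203 = 0.1970, -p*log2(p) = 0.4618
  s2: p = 60/203 = 0.2956, -p*log2(p) = 0.5197
  s3: p = 18/203 = 0.0887, -p*log2(p) = 0.3099
  s4: p = 35/203 = 0.1724, -p*log2(p) = 0.4373
  s5: p = 50/203 = 0.2463, -p*log2(p) = 0.4979
H = sum of terms = 2.2266
Rounded to 2 decimals: 2.23

2.23


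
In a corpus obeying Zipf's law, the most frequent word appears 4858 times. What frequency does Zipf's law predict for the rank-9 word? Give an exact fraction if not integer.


Zipf's law: freq(rank) = f1 / rank
f1 = 4858, rank = 9
freq = 4858 / 9
GCD(4858, 9) = 1
Simplified: 4858/9

4858/9


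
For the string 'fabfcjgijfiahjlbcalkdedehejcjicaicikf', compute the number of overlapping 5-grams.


String 'fabfcjgijfiahjlbcalkdedehejcjicaicikf' has length L = 37.
Number of overlapping n-grams = L - n + 1
Substituting: 37 - 5 + 1 = 33

33


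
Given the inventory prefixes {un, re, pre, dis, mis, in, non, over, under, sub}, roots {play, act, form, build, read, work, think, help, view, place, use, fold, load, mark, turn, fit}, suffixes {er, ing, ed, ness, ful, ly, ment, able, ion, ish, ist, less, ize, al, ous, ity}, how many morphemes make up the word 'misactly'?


Segmenting 'misactly' against the inventory:
  'mis' -> prefix (morpheme 1)
  'act' -> root (morpheme 2)
  'ly' -> suffix (morpheme 3)
Total morphemes: 3

3


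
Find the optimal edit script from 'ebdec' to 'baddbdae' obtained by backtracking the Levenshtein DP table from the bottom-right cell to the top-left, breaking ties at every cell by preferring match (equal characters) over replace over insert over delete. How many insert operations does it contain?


Edit distance = 6. Backtracking from cell (5, 8) with preference match > replace > insert > delete,
then listing the resulting alignment 'ebdec' -> 'baddbdae' left to right:
  Step 1: insert 'b' [insertion #1]
  Step 2: insert 'a' [insertion #2]
  Step 3: insert 'd' [insertion #3]
  Step 4: replace e->d
  Step 5: keep 'b'
  Step 6: keep 'd'
  Step 7: replace e->a
  Step 8: replace c->e
Total insertions: 3

3


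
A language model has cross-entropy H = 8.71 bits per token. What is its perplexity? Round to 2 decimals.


Perplexity formula: PP = 2^H
H = 8.71
PP = 2^8.71
Decompose: 2^8.71 = 2^8 * 2^0.71
2^8 = 256, 2^0.71 ~ 1.6358041
PP ~ 256 * 1.6358041 = 418.7658496
Rounded to 2 decimals: 418.77

418.77


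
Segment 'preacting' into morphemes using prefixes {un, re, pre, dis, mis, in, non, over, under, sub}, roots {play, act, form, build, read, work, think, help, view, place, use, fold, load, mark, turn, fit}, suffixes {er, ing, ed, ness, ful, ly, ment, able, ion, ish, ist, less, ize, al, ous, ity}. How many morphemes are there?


Segmenting 'preacting' against the inventory:
  'pre' -> prefix (morpheme 1)
  'act' -> root (morpheme 2)
  'ing' -> suffix (morpheme 3)
Total morphemes: 3

3


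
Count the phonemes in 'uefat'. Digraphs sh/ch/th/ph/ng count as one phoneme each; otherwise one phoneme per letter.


Parsing 'uefat' greedily, digraphs first:
  'u' -> vowel phoneme (phonemes so far: 1)
  'e' -> vowel phoneme (phonemes so far: 2)
  'f' -> consonant phoneme (phonemes so far: 3)
  'a' -> vowel phoneme (phonemes so far: 4)
  't' -> consonant phoneme (phonemes so far: 5)
Total phonemes: 5

5


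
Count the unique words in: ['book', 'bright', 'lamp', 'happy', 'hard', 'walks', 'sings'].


Listing all tokens and tracking unique types:
  Token 1: 'book' -> NEW (unique so far: 1)
  Token 2: 'bright' -> NEW (unique so far: 2)
  Token 3: 'lamp' -> NEW (unique so far: 3)
  Token 4: 'happy' -> NEW (unique so far: 4)
  Token 5: 'hard' -> NEW (unique so far: 5)
  Token 6: 'walks' -> NEW (unique so far: 6)
  Token 7: 'sings' -> NEW (unique so far: 7)
Unique types: ('book', 'bright', 'happy', 'hard', 'lamp', 'sings', 'walks')
Vocabulary size: 7

7


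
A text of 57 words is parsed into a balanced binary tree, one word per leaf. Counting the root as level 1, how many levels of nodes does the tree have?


In a balanced binary tree with n leaves the deepest leaf is ceil(log2(n)) edges below the root,
so counting node levels inclusive of root and leaves gives ceil(log2(n)) + 1 levels.
log2(57) = 5.8329
ceil(5.8329) = 6
levels = 6 + 1 = 7

7


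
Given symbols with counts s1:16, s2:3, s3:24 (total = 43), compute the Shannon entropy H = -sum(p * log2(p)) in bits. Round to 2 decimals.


Computing entropy H = -sum(p_i * log2(p_i)):
  s1: p = 16/43 = 0.3721, -p*log2(p) = 0.5307
  s2: p = 3/43 = 0.0698, -p*log2(p) = 0.2680
  s3: p = 24/43 = 0.5581, -p*log2(p) = 0.4696
H = sum of terms = 1.2683
Rounded to 2 decimals: 1.27

1.27


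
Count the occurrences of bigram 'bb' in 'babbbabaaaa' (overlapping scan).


Scanning 'babbbabaaaa' for bigram 'bb':
  Position 0: 'ba' -> no
  Position 1: 'ab' -> no
  Position 2: 'bb' -> MATCH
  Position 3: 'bb' -> MATCH
  Position 4: 'ba' -> no
  Position 5: 'ab' -> no
  Position 6: 'ba' -> no
  Position 7: 'aa' -> no
  Position 8: 'aa' -> no
  Position 9: 'aa' -> no
Total matches: 2

2


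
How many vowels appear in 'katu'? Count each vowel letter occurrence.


Scanning each character of 'katu':
  Position 1: 'k' -> consonant (running count: 0)
  Position 2: 'a' -> vowel (running count: 1)
  Position 3: 't' -> consonant (running count: 1)
  Position 4: 'u' -> vowel (running count: 2)
Total vowels: 2

2


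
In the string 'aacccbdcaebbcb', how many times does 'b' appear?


Scanning 'aacccbdcaebbcb' for 'b':
  Position 5: 'b' -> MATCH (count: 1)
  Position 10: 'b' -> MATCH (count: 2)
  Position 11: 'b' -> MATCH (count: 3)
  Position 13: 'b' -> MATCH (count: 4)
Total occurrences of 'b': 4

4


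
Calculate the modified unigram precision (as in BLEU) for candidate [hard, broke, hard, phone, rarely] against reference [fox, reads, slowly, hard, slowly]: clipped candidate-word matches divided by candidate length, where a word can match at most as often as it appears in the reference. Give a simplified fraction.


Reference word counts: {'fox': 1, 'hard': 1, 'reads': 1, 'slowly': 2}
Checking each candidate word (with clipping):
  'hard' -> in reference (ref count 1, used 1/1) -> match (matches: 1)
  'broke' -> not in reference -> no match (matches: 1)
  'hard' -> ref count 1 already used up (1/1) -> clipped, no match (matches: 1)
  'phone' -> not in reference -> no match (matches: 1)
  'rarely' -> not in reference -> no match (matches: 1)
Clipped matches: 1, Candidate length: 5
Precision = 1/5

1/5


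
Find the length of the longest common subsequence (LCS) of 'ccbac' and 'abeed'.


DP table for LCS of 'ccbac' and 'abeed':
       a  b  e  e  d
    0  0  0  0  0  0
  c 0  0  0  0  0  0
  c 0  0  0  0  0  0
  b 0  0  1  1  1  1
  a 0  1  1  1  1  1
  c 0  1  1  1  1  1
LCS: 'b'
LCS length = 1

1


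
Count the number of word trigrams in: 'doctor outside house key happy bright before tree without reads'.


Word trigrams from [10] words:
  Trigram 1: (doctor outside house)
  Trigram 2: (outside house key)
  Trigram 3: (house key happy)
  Trigram 4: (key happy bright)
  Trigram 5: (happy bright before)
  Trigram 6: (bright before tree)
  Trigram 7: (before tree without)
  Trigram 8: (tree without reads)
Total word trigrams: 10 - 2 = 8

8


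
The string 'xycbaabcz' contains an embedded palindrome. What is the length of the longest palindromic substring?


Scanning 'xycbaabcz' for palindromic substrings.
Substring at positions 2-7: 'cbaabc'.
Check: reverse('cbaabc') = 'cbaabc' -> palindrome confirmed.
Neighbouring characters ('y' / 'z') break symmetry, so it cannot extend further.
No longer palindromic substring exists; longest length = 6

6


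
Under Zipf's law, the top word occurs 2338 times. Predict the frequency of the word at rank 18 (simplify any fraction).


Zipf's law: freq(rank) = f1 / rank
f1 = 2338, rank = 18
freq = 2338 / 18
GCD(2338, 18) = 2
Simplified: 1169/9

1169/9


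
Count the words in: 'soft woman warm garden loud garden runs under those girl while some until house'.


Counting words by splitting on spaces:
  Word 1: 'soft'
  Word 2: 'woman'
  Word 3: 'warm'
  Word 4: 'garden'
  Word 5: 'loud'
  Word 6: 'garden'
  Word 7: 'runs'
  Word 8: 'under'
  Word 9: 'those'
  Word 10: 'girl'
  Word 11: 'while'
  Word 12: 'some'
  Word 13: 'until'
  Word 14: 'house'
Total words: 14

14


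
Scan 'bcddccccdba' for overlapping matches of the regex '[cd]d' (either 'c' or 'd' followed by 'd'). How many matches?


Pattern: [cd]d means either 'c' or 'd' followed by 'd'.
Scanning 'bcddccccdba' position-by-position:
  Pos 0: window 'bc' -> no
  Pos 1: window 'cd' -> MATCH
  Pos 2: window 'dd' -> MATCH
  Pos 3: window 'dc' -> no
  Pos 4: window 'cc' -> no
  Pos 5: window 'cc' -> no
  Pos 6: window 'cc' -> no
  Pos 7: window 'cd' -> MATCH
  Pos 8: window 'db' -> no
  Pos 9: window 'ba' -> no
  Pos 10: window 'a' -> no
Total matches: 3

3


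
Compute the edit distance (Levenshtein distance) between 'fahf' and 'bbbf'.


Building DP table for s1='fahf' (len 4) and s2='bbbf' (len 4):
       b  b  b  f
    0  1  2  3  4
  f 1  1  2  3  3
  a 2  2  2  3  4
  h 3  3  3  3  4
  f 4  4  4  4  3
Edit distance = dp[4][4] = 3

3


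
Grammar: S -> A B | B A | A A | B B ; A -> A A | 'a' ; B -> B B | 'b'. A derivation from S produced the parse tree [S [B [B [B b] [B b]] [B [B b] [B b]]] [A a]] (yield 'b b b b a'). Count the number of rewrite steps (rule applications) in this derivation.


Every bracketed nonterminal node [X ...] in the tree is produced by exactly one rule application.
Reading the tree off as a leftmost derivation:
  Step 1: S  =>  B A   (applied S -> B A)
  Step 2: B A  =>  B B A   (applied B -> B B)
  Step 3: B B A  =>  B B B A   (applied B -> B B)
  Step 4: B B B A  =>  b B B A   (applied B -> b)
  Step 5: b B B A  =>  b b B A   (applied B -> b)
  Step 6: b b B A  =>  b b B B A   (applied B -> B B)
  Step 7: b b B B A  =>  b b b B A   (applied B -> b)
  Step 8: b b b B A  =>  b b b b A   (applied B -> b)
  Step 9: b b b b A  =>  b b b b a   (applied A -> a)
Final yield: b b b b a
Total rewrite steps: 9

9


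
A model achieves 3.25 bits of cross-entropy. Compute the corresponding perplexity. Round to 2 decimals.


Perplexity formula: PP = 2^H
H = 3.25
PP = 2^3.25
Decompose: 2^3.25 = 2^3 * 2^0.25
2^3 = 8, 2^0.25 ~ 1.1892071
PP ~ 8 * 1.1892071 = 9.5136568
Rounded to 2 decimals: 9.51

9.51


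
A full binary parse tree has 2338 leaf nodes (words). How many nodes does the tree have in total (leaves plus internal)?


Leaf nodes (terminals): 2338
Internal nodes = n - 1 = 2338 - 1 = 2337
Total = leaves + internal = 2338 + 2337 = 4675

4675


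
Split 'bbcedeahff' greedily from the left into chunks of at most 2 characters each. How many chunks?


'bbcedeahff' has 10 characters.
Chunking with max size 2:
  Chunk 1: 'bb' (positions 0-1)
  Chunk 2: 'ce' (positions 2-3)
  Chunk 3: 'de' (positions 4-5)
  Chunk 4: 'ah' (positions 6-7)
  Chunk 5: 'ff' (positions 8-9)
Total chunks: ceil(10 / 2) = 5

5


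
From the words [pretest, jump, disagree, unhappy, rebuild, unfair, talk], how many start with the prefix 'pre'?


Checking each word for prefix 'pre':
  'pretest' -> YES, starts with 'pre' (count: 1)
  'jump' -> no (count: 1)
  'disagree' -> no (count: 1)
  'unhappy' -> no (count: 1)
  'rebuild' -> no (count: 1)
  'unfair' -> no (count: 1)
  'talk' -> no (count: 1)
Total with prefix 'pre': 1

1


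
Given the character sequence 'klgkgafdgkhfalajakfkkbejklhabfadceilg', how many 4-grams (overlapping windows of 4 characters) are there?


String 'klgkgafdgkhfalajakfkkbejklhabfadceilg' has length L = 37.
Number of overlapping n-grams = L - n + 1
Substituting: 37 - 4 + 1 = 34

34


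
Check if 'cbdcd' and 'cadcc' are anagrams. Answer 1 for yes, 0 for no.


Sort characters of 'cbdcd': 'bccdd'
Sort characters of 'cadcc': 'acccd'
Sorted forms differ -> they are NOT anagrams
Result: 0

0


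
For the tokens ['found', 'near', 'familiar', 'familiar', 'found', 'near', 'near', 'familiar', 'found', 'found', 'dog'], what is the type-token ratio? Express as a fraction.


Tokens: 11
Unique types: ('dog', 'familiar', 'found', 'near') = 4
TTR = 4/11
Already in lowest terms.

4/11


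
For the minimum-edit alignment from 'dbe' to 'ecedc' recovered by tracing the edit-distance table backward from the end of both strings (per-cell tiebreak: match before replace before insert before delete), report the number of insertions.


Edit distance = 4. Backtracking from cell (3, 5) with preference match > replace > insert > delete,
then listing the resulting alignment 'dbe' -> 'ecedc' left to right:
  Step 1: replace d->e
  Step 2: replace b->c
  Step 3: keep 'e'
  Step 4: insert 'd' [insertion #1]
  Step 5: insert 'c' [insertion #2]
Total insertions: 2

2


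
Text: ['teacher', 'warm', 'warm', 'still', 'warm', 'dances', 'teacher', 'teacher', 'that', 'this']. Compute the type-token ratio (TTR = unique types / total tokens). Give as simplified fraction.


Tokens: 10
Unique types: ('dances', 'still', 'teacher', 'that', 'this', 'warm') = 6
TTR = 6/10
Simplify: divide both by 2 -> 3/5
TTR = 3/5

3/5


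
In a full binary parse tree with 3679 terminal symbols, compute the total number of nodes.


Leaf nodes (terminals): 3679
Internal nodes = n - 1 = 3679 - 1 = 3678
Total = leaves + internal = 3679 + 3678 = 7357

7357


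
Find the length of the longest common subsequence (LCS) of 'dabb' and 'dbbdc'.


DP table for LCS of 'dabb' and 'dbbdc':
       d  b  b  d  c
    0  0  0  0  0  0
  d 0  1  1  1  1  1
  a 0  1  1  1  1  1
  b 0  1  2  2  2  2
  b 0  1  2  3  3  3
LCS: 'dbb'
LCS length = 3

3


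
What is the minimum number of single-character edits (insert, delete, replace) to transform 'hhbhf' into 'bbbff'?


Building DP table for s1='hhbhf' (len 5) and s2='bbbff' (len 5):
       b  b  b  f  f
    0  1  2  3  4  5
  h 1  1  2  3  4  5
  h 2  2  2  3  4  5
  b 3  2  2  2  3  4
  h 4  3  3  3  3  4
  f 5  4  4  4  3  3
Edit distance = dp[5][5] = 3

3


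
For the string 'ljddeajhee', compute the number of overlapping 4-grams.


String 'ljddeajhee' has length L = 10.
Number of overlapping n-grams = L - n + 1
Substituting: 10 - 4 + 1 = 7

7


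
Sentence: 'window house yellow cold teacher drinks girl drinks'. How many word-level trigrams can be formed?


Word trigrams from [8] words:
  Trigram 1: (window house yellow)
  Trigram 2: (house yellow cold)
  Trigram 3: (yellow cold teacher)
  Trigram 4: (cold teacher drinks)
  Trigram 5: (teacher drinks girl)
  Trigram 6: (drinks girl drinks)
Total word trigrams: 8 - 2 = 6

6


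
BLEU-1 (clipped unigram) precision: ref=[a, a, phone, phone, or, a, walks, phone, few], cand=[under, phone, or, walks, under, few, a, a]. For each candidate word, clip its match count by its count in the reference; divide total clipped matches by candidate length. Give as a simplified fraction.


Reference word counts: {'a': 3, 'few': 1, 'or': 1, 'phone': 3, 'walks': 1}
Checking each candidate word (with clipping):
  'under' -> not in reference -> no match (matches: 0)
  'phone' -> in reference (ref count 3, used 1/3) -> match (matches: 1)
  'or' -> in reference (ref count 1, used 1/1) -> match (matches: 2)
  'walks' -> in reference (ref count 1, used 1/1) -> match (matches: 3)
  'under' -> not in reference -> no match (matches: 3)
  'few' -> in reference (ref count 1, used 1/1) -> match (matches: 4)
  'a' -> in reference (ref count 3, used 1/3) -> match (matches: 5)
  'a' -> in reference (ref count 3, used 2/3) -> match (matches: 6)
Clipped matches: 6, Candidate length: 8
Precision = 6/8 = 3/4

3/4


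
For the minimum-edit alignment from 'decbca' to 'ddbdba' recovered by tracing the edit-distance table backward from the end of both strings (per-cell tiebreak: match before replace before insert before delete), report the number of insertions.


Edit distance = 4. Backtracking from cell (6, 6) with preference match > replace > insert > delete,
then listing the resulting alignment 'decbca' -> 'ddbdba' left to right:
  Step 1: keep 'd'
  Step 2: replace e->d
  Step 3: replace c->b
  Step 4: replace b->d
  Step 5: replace c->b
  Step 6: keep 'a'
Total insertions: 0

0


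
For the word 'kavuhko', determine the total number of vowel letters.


Scanning each character of 'kavuhko':
  Position 1: 'k' -> consonant (running count: 0)
  Position 2: 'a' -> vowel (running count: 1)
  Position 3: 'v' -> consonant (running count: 1)
  Position 4: 'u' -> vowel (running count: 2)
  Position 5: 'h' -> consonant (running count: 2)
  Position 6: 'k' -> consonant (running count: 2)
  Position 7: 'o' -> vowel (running count: 3)
Total vowels: 3

3


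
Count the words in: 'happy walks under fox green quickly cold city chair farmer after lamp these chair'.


Counting words by splitting on spaces:
  Word 1: 'happy'
  Word 2: 'walks'
  Word 3: 'under'
  Word 4: 'fox'
  Word 5: 'green'
  Word 6: 'quickly'
  Word 7: 'cold'
  Word 8: 'city'
  Word 9: 'chair'
  Word 10: 'farmer'
  Word 11: 'after'
  Word 12: 'lamp'
  Word 13: 'these'
  Word 14: 'chair'
Total words: 14

14


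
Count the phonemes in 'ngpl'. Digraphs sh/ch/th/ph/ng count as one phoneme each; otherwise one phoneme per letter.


Parsing 'ngpl' greedily, digraphs first:
  'ng' -> digraph (1 consonant phoneme) (phonemes so far: 1)
  'p' -> consonant phoneme (phonemes so far: 2)
  'l' -> consonant phoneme (phonemes so far: 3)
Total phonemes: 3

3


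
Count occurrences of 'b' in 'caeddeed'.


Scanning 'caeddeed' for 'b':
  No matches found.
Total occurrences of 'b': 0

0


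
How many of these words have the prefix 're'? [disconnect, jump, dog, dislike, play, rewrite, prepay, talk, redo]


Checking each word for prefix 're':
  'disconnect' -> no (count: 0)
  'jump' -> no (count: 0)
  'dog' -> no (count: 0)
  'dislike' -> no (count: 0)
  'play' -> no (count: 0)
  'rewrite' -> YES, starts with 're' (count: 1)
  'prepay' -> no (count: 1)
  'talk' -> no (count: 1)
  'redo' -> YES, starts with 're' (count: 2)
Total with prefix 're': 2

2


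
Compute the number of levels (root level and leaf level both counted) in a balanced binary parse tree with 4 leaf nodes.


In a balanced binary tree with n leaves the deepest leaf is ceil(log2(n)) edges below the root,
so counting node levels inclusive of root and leaves gives ceil(log2(n)) + 1 levels.
log2(4) = 2.0000
ceil(2.0000) = 2
levels = 2 + 1 = 3

3


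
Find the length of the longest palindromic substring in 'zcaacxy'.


Scanning 'zcaacxy' for palindromic substrings.
Substring at positions 1-4: 'caac'.
Check: reverse('caac') = 'caac' -> palindrome confirmed.
Neighbouring characters ('z' / 'x') break symmetry, so it cannot extend further.
No longer palindromic substring exists; longest length = 4

4


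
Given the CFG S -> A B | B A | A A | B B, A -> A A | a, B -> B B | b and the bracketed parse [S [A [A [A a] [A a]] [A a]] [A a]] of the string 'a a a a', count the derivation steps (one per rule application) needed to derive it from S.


Every bracketed nonterminal node [X ...] in the tree is produced by exactly one rule application.
Reading the tree off as a leftmost derivation:
  Step 1: S  =>  A A   (applied S -> A A)
  Step 2: A A  =>  A A A   (applied A -> A A)
  Step 3: A A A  =>  A A A A   (applied A -> A A)
  Step 4: A A A A  =>  a A A A   (applied A -> a)
  Step 5: a A A A  =>  a a A A   (applied A -> a)
  Step 6: a a A A  =>  a a a A   (applied A -> a)
  Step 7: a a a A  =>  a a a a   (applied A -> a)
Final yield: a a a a
Total rewrite steps: 7

7


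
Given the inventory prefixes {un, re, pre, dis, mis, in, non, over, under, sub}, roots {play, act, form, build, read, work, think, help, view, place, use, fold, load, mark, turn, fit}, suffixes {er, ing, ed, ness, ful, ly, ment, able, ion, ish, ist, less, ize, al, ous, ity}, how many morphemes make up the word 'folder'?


Segmenting 'folder' against the inventory:
  'fold' -> root (morpheme 1)
  'er' -> suffix (morpheme 2)
Total morphemes: 2

2


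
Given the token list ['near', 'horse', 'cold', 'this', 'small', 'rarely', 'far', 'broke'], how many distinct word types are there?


Listing all tokens and tracking unique types:
  Token 1: 'near' -> NEW (unique so far: 1)
  Token 2: 'horse' -> NEW (unique so far: 2)
  Token 3: 'cold' -> NEW (unique so far: 3)
  Token 4: 'this' -> NEW (unique so far: 4)
  Token 5: 'small' -> NEW (unique so far: 5)
  Token 6: 'rarely' -> NEW (unique so far: 6)
  Token 7: 'far' -> NEW (unique so far: 7)
  Token 8: 'broke' -> NEW (unique so far: 8)
Unique types: ('broke', 'cold', 'far', 'horse', 'near', 'rarely', 'small', 'this')
Vocabulary size: 8

8


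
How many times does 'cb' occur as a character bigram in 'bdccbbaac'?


Scanning 'bdccbbaac' for bigram 'cb':
  Position 0: 'bd' -> no
  Position 1: 'dc' -> no
  Position 2: 'cc' -> no
  Position 3: 'cb' -> MATCH
  Position 4: 'bb' -> no
  Position 5: 'ba' -> no
  Position 6: 'aa' -> no
  Position 7: 'ac' -> no
Total matches: 1

1


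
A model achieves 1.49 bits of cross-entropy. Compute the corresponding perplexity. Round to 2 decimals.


Perplexity formula: PP = 2^H
H = 1.49
PP = 2^1.49
Decompose: 2^1.49 = 2^1 * 2^0.49
2^1 = 2, 2^0.49 ~ 1.4044449
PP ~ 2 * 1.4044449 = 2.8088898
Rounded to 2 decimals: 2.81

2.81


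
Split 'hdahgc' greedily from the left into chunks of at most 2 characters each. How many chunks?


'hdahgc' has 6 characters.
Chunking with max size 2:
  Chunk 1: 'hd' (positions 0-1)
  Chunk 2: 'ah' (positions 2-3)
  Chunk 3: 'gc' (positions 4-5)
Total chunks: ceil(6 / 2) = 3

3


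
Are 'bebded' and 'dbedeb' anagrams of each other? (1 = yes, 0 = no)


Sort characters of 'bebded': 'bbddee'
Sort characters of 'dbedeb': 'bbddee'
Sorted forms match -> they ARE anagrams
Result: 1

1


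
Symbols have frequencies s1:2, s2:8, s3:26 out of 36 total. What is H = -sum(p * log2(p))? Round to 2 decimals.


Computing entropy H = -sum(p_i * log2(p_i)):
  s1: p = 2/36 = 0.0556, -p*log2(p) = 0.2317
  s2: p = 8/36 = 0.2222, -p*log2(p) = 0.4822
  s3: p = 26/36 = 0.7222, -p*log2(p) = 0.3391
H = sum of terms = 1.0530
Rounded to 2 decimals: 1.05

1.05


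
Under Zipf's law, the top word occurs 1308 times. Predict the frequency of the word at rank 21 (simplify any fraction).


Zipf's law: freq(rank) = f1 / rank
f1 = 1308, rank = 21
freq = 1308 / 21
GCD(1308, 21) = 3
Simplified: 436/7

436/7


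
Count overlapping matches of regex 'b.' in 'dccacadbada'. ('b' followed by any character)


Pattern: b. means 'b' followed by any character.
Scanning 'dccacadbada' position-by-position:
  Pos 0: window 'dc' -> no
  Pos 1: window 'cc' -> no
  Pos 2: window 'ca' -> no
  Pos 3: window 'ac' -> no
  Pos 4: window 'ca' -> no
  Pos 5: window 'ad' -> no
  Pos 6: window 'db' -> no
  Pos 7: window 'ba' -> MATCH
  Pos 8: window 'ad' -> no
  Pos 9: window 'da' -> no
  Pos 10: window 'a' -> no
Total matches: 1

1


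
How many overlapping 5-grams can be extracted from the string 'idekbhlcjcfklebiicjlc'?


String 'idekbhlcjcfklebiicjlc' has length L = 21.
Number of overlapping n-grams = L - n + 1
Substituting: 21 - 5 + 1 = 17

17


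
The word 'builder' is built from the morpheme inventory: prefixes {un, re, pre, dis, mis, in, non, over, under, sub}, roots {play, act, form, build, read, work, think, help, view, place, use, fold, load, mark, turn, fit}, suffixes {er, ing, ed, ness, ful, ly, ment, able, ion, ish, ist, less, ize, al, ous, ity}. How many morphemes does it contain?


Segmenting 'builder' against the inventory:
  'build' -> root (morpheme 1)
  'er' -> suffix (morpheme 2)
Total morphemes: 2

2


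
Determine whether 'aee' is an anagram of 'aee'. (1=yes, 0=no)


Sort characters of 'aee': 'aee'
Sort characters of 'aee': 'aee'
Sorted forms match -> they ARE anagrams
Result: 1

1


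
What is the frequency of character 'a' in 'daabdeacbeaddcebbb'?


Scanning 'daabdeacbeaddcebbb' for 'a':
  Position 1: 'a' -> MATCH (count: 1)
  Position 2: 'a' -> MATCH (count: 2)
  Position 6: 'a' -> MATCH (count: 3)
  Position 10: 'a' -> MATCH (count: 4)
Total occurrences of 'a': 4

4


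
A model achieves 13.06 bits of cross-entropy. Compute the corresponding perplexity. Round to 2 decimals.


Perplexity formula: PP = 2^H
H = 13.06
PP = 2^13.06
Decompose: 2^13.06 = 2^13 * 2^0.06
2^13 = 8192, 2^0.06 ~ 1.0424658
PP ~ 8192 * 1.0424658 = 8539.8798336
Rounded to 2 decimals: 8539.88

8539.88


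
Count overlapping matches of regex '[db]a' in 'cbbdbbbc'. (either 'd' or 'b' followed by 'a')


Pattern: [db]a means either 'd' or 'b' followed by 'a'.
Scanning 'cbbdbbbc' position-by-position:
  Pos 0: window 'cb' -> no
  Pos 1: window 'bb' -> no
  Pos 2: window 'bd' -> no
  Pos 3: window 'db' -> no
  Pos 4: window 'bb' -> no
  Pos 5: window 'bb' -> no
  Pos 6: window 'bc' -> no
  Pos 7: window 'c' -> no
Total matches: 0

0


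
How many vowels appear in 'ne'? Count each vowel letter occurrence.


Scanning each character of 'ne':
  Position 1: 'n' -> consonant (running count: 0)
  Position 2: 'e' -> vowel (running count: 1)
Total vowels: 1

1


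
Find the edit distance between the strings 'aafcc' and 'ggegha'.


Building DP table for s1='aafcc' (len 5) and s2='ggegha' (len 6):
       g  g  e  g  h  a
    0  1  2  3  4  5  6
  a 1  1  2  3  4  5  5
  a 2  2  2  3  4  5  5
  f 3  3  3  3  4  5  6
  c 4  4  4  4  4  5  6
  c 5  5  5  5  5  5  6
Edit distance = dp[5][6] = 6

6


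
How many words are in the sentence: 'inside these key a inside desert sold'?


Counting words by splitting on spaces:
  Word 1: 'inside'
  Word 2: 'these'
  Word 3: 'key'
  Word 4: 'a'
  Word 5: 'inside'
  Word 6: 'desert'
  Word 7: 'sold'
Total words: 7

7


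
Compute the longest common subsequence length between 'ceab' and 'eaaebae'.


DP table for LCS of 'ceab' and 'eaaebae':
       e  a  a  e  b  a  e
    0  0  0  0  0  0  0  0
  c 0  0  0  0  0  0  0  0
  e 0  1  1  1  1  1  1  1
  a 0  1  2  2  2  2  2  2
  b 0  1  2  2  2  3  3  3
LCS: 'eab'
LCS length = 3

3


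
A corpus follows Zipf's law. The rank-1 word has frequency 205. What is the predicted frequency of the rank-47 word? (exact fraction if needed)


Zipf's law: freq(rank) = f1 / rank
f1 = 205, rank = 47
freq = 205 / 47
GCD(205, 47) = 1
Simplified: 205/47

205/47


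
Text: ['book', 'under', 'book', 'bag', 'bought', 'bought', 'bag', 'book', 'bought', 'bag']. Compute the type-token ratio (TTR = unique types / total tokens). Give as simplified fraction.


Tokens: 10
Unique types: ('bag', 'book', 'bought', 'under') = 4
TTR = 4/10
Simplify: divide both by 2 -> 2/5
TTR = 2/5

2/5


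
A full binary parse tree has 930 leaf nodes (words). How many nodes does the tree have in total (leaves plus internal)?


Leaf nodes (terminals): 930
Internal nodes = n - 1 = 930 - 1 = 929
Total = leaves + internal = 930 + 929 = 1859

1859


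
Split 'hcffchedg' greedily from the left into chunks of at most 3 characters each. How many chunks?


'hcffchedg' has 9 characters.
Chunking with max size 3:
  Chunk 1: 'hcf' (positions 0-2)
  Chunk 2: 'fch' (positions 3-5)
  Chunk 3: 'edg' (positions 6-8)
Total chunks: ceil(9 / 3) = 3

3


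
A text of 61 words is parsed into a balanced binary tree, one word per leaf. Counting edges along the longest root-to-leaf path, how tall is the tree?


In a balanced binary tree with n leaves the deepest leaf is ceil(log2(n)) edges below the root.
log2(61) = 5.9307
ceil(5.9307) = 6
height (edges) = 6

6


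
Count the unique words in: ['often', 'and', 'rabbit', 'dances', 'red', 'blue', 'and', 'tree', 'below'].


Listing all tokens and tracking unique types:
  Token 1: 'often' -> NEW (unique so far: 1)
  Token 2: 'and' -> NEW (unique so far: 2)
  Token 3: 'rabbit' -> NEW (unique so far: 3)
  Token 4: 'dances' -> NEW (unique so far: 4)
  Token 5: 'red' -> NEW (unique so far: 5)
  Token 6: 'blue' -> NEW (unique so far: 6)
  Token 7: 'and' -> duplicate (unique so far: 6)
  Token 8: 'tree' -> NEW (unique so far: 7)
  Token 9: 'below' -> NEW (unique so far: 8)
Unique types: ('and', 'below', 'blue', 'dances', 'often', 'rabbit', 'red', 'tree')
Vocabulary size: 8

8


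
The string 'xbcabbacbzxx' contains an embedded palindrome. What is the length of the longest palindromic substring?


Scanning 'xbcabbacbzxx' for palindromic substrings.
Substring at positions 1-8: 'bcabbacb'.
Check: reverse('bcabbacb') = 'bcabbacb' -> palindrome confirmed.
Neighbouring characters ('x' / 'z') break symmetry, so it cannot extend further.
No longer palindromic substring exists; longest length = 8

8


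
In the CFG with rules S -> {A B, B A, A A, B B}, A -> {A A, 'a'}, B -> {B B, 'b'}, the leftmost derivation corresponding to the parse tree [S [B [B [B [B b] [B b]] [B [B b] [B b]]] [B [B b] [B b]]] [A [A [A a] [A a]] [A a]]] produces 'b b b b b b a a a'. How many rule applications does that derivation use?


Every bracketed nonterminal node [X ...] in the tree is produced by exactly one rule application.
Reading the tree off as a leftmost derivation:
  Step 1: S  =>  B A   (applied S -> B A)
  Step 2: B A  =>  B B A   (applied B -> B B)
  Step 3: B B A  =>  B B B A   (applied B -> B B)
  Step 4: B B B A  =>  B B B B A   (applied B -> B B)
  Step 5: B B B B A  =>  b B B B A   (applied B -> b)
  Step 6: b B B B A  =>  b b B B A   (applied B -> b)
  Step 7: b b B B A  =>  b b B B B A   (applied B -> B B)
  Step 8: b b B B B A  =>  b b b B B A   (applied B -> b)
  Step 9: b b b B B A  =>  b b b b B A   (applied B -> b)
  Step 10: b b b b B A  =>  b b b b B B A   (applied B -> B B)
  Step 11: b b b b B B A  =>  b b b b b B A   (applied B -> b)
  Step 12: b b b b b B A  =>  b b b b b b A   (applied B -> b)
  Step 13: b b b b b b A  =>  b b b b b b A A   (applied A -> A A)
  Step 14: b b b b b b A A  =>  b b b b b b A A A   (applied A -> A A)
  Step 15: b b b b b b A A A  =>  b b b b b b a A A   (applied A -> a)
  Step 16: b b b b b b a A A  =>  b b b b b b a a A   (applied A -> a)
  Step 17: b b b b b b a a A  =>  b b b b b b a a a   (applied A -> a)
Final yield: b b b b b b a a a
Total rewrite steps: 17

17


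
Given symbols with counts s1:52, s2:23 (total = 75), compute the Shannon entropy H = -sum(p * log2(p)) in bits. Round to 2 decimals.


Computing entropy H = -sum(p_i * log2(p_i)):
  s1: p = 52/75 = 0.6933, -p*log2(p) = 0.3663
  s2: p = 23/75 = 0.3067, -p*log2(p) = 0.5229
H = sum of terms = 0.8892
Rounded to 2 decimals: 0.89

0.89


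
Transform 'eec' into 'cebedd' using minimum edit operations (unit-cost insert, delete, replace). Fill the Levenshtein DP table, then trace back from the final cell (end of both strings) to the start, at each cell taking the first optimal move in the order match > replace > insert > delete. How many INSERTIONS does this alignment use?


Edit distance = 4. Backtracking from cell (3, 6) with preference match > replace > insert > delete,
then listing the resulting alignment 'eec' -> 'cebedd' left to right:
  Step 1: insert 'c' [insertion #1]
  Step 2: keep 'e'
  Step 3: insert 'b' [insertion #2]
  Step 4: keep 'e'
  Step 5: insert 'd' [insertion #3]
  Step 6: replace c->d
Total insertions: 3

3


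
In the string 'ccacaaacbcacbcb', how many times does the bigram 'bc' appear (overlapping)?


Scanning 'ccacaaacbcacbcb' for bigram 'bc':
  Position 0: 'cc' -> no
  Position 1: 'ca' -> no
  Position 2: 'ac' -> no
  Position 3: 'ca' -> no
  Position 4: 'aa' -> no
  Position 5: 'aa' -> no
  Position 6: 'ac' -> no
  Position 7: 'cb' -> no
  Position 8: 'bc' -> MATCH
  Position 9: 'ca' -> no
  Position 10: 'ac' -> no
  Position 11: 'cb' -> no
  Position 12: 'bc' -> MATCH
  Position 13: 'cb' -> no
Total matches: 2

2
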